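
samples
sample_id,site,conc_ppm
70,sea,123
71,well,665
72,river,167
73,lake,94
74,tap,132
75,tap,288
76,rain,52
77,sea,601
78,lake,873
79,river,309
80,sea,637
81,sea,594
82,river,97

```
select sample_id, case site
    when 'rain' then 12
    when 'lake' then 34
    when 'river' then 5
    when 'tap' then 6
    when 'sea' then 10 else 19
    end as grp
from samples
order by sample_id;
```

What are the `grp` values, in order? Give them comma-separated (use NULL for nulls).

10, 19, 5, 34, 6, 6, 12, 10, 34, 5, 10, 10, 5

sample_id=70: site='sea' → 10
sample_id=71: ELSE → 19
sample_id=72: site='river' → 5
sample_id=73: site='lake' → 34
sample_id=74: site='tap' → 6
sample_id=75: site='tap' → 6
sample_id=76: site='rain' → 12
sample_id=77: site='sea' → 10
sample_id=78: site='lake' → 34
sample_id=79: site='river' → 5
sample_id=80: site='sea' → 10
sample_id=81: site='sea' → 10
sample_id=82: site='river' → 5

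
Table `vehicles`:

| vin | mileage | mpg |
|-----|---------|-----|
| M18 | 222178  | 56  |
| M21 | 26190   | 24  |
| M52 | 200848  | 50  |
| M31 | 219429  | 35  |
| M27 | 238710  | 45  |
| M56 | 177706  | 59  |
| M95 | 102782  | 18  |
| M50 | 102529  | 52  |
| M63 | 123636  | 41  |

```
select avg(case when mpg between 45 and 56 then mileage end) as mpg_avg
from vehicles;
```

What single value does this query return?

vin=M18: ✓ → 222178
vin=M21: ✗
vin=M52: ✓ → 200848
vin=M31: ✗
vin=M27: ✓ → 238710
vin=M56: ✗
vin=M95: ✗
vin=M50: ✓ → 102529
vin=M63: ✗
mpg_avg = (222178 + 200848 + 238710 + 102529) / 4 = 191066.25

191066.25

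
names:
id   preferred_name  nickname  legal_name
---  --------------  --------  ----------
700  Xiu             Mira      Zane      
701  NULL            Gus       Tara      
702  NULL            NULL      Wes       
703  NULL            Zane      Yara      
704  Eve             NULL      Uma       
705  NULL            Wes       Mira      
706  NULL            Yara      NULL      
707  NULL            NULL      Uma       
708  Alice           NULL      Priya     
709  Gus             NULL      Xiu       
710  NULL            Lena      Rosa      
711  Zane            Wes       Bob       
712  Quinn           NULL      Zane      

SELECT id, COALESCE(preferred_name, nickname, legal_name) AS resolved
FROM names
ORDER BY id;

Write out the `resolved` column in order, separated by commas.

id=700: preferred_name=Xiu → Xiu
id=701: preferred_name=NULL, nickname=Gus → Gus
id=702: preferred_name=NULL, nickname=NULL, legal_name=Wes → Wes
id=703: preferred_name=NULL, nickname=Zane → Zane
id=704: preferred_name=Eve → Eve
id=705: preferred_name=NULL, nickname=Wes → Wes
id=706: preferred_name=NULL, nickname=Yara → Yara
id=707: preferred_name=NULL, nickname=NULL, legal_name=Uma → Uma
id=708: preferred_name=Alice → Alice
id=709: preferred_name=Gus → Gus
id=710: preferred_name=NULL, nickname=Lena → Lena
id=711: preferred_name=Zane → Zane
id=712: preferred_name=Quinn → Quinn

Xiu, Gus, Wes, Zane, Eve, Wes, Yara, Uma, Alice, Gus, Lena, Zane, Quinn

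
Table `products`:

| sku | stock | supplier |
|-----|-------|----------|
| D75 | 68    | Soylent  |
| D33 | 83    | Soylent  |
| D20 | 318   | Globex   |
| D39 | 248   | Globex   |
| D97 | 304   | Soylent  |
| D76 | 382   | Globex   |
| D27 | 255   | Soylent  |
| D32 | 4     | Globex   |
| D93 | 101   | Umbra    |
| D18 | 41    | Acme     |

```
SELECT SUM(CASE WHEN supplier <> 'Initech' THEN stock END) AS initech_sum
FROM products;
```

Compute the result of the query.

sku=D75: ✓ → 68
sku=D33: ✓ → 83
sku=D20: ✓ → 318
sku=D39: ✓ → 248
sku=D97: ✓ → 304
sku=D76: ✓ → 382
sku=D27: ✓ → 255
sku=D32: ✓ → 4
sku=D93: ✓ → 101
sku=D18: ✓ → 41
initech_sum = 68 + 83 + 318 + 248 + 304 + 382 + 255 + 4 + 101 + 41 = 1804

1804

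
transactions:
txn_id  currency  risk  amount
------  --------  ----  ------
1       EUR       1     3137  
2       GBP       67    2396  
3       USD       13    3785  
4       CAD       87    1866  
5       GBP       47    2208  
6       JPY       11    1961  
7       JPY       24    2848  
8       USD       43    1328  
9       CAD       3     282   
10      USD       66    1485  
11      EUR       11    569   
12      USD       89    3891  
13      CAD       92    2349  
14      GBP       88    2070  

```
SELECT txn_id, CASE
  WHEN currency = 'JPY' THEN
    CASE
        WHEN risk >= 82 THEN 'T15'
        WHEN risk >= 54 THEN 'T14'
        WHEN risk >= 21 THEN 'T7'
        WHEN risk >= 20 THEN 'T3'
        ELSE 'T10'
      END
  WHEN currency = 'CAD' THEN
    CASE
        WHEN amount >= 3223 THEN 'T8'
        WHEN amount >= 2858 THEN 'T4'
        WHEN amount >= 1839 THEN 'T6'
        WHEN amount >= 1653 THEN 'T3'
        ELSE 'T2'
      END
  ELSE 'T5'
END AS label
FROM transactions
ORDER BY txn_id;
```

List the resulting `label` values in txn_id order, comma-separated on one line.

txn_id=1: currency='EUR' → outer ELSE → T5
txn_id=2: currency='GBP' → outer ELSE → T5
txn_id=3: currency='USD' → outer ELSE → T5
txn_id=4: currency='CAD' → inner[amount >= 1839] → T6
txn_id=5: currency='GBP' → outer ELSE → T5
txn_id=6: currency='JPY' → inner[ELSE] → T10
txn_id=7: currency='JPY' → inner[risk >= 21] → T7
txn_id=8: currency='USD' → outer ELSE → T5
txn_id=9: currency='CAD' → inner[ELSE] → T2
txn_id=10: currency='USD' → outer ELSE → T5
txn_id=11: currency='EUR' → outer ELSE → T5
txn_id=12: currency='USD' → outer ELSE → T5
txn_id=13: currency='CAD' → inner[amount >= 1839] → T6
txn_id=14: currency='GBP' → outer ELSE → T5

T5, T5, T5, T6, T5, T10, T7, T5, T2, T5, T5, T5, T6, T5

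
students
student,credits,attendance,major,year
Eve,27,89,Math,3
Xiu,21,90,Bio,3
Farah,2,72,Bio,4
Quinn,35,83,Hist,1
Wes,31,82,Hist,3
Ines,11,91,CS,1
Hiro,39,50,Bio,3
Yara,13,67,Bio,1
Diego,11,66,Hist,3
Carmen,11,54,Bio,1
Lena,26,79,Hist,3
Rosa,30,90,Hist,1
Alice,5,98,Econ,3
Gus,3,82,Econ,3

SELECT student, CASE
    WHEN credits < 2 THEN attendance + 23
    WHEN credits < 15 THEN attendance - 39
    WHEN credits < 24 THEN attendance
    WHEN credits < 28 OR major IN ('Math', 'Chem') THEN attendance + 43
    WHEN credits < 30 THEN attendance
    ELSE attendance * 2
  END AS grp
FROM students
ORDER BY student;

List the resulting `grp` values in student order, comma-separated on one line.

59, 15, 27, 132, 33, 43, 100, 52, 122, 166, 180, 164, 90, 28

student=Alice: credits < 15 → 59
student=Carmen: credits < 15 → 15
student=Diego: credits < 15 → 27
student=Eve: credits < 28 OR major IN ('Math', 'Chem') → 132
student=Farah: credits < 15 → 33
student=Gus: credits < 15 → 43
student=Hiro: ELSE → 100
student=Ines: credits < 15 → 52
student=Lena: credits < 28 OR major IN ('Math', 'Chem') → 122
student=Quinn: ELSE → 166
student=Rosa: ELSE → 180
student=Wes: ELSE → 164
student=Xiu: credits < 24 → 90
student=Yara: credits < 15 → 28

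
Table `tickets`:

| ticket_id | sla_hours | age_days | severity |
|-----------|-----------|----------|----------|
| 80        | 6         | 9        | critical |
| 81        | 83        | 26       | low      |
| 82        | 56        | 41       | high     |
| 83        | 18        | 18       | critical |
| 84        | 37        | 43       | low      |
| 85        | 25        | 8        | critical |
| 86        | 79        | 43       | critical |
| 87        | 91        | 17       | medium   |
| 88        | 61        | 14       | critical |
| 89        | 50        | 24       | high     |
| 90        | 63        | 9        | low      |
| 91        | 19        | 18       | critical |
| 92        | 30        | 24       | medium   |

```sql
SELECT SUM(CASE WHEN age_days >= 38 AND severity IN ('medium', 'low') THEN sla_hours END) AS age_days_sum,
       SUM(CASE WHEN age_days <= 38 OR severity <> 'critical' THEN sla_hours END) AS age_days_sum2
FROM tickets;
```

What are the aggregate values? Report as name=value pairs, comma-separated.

age_days_sum=37, age_days_sum2=539

[age_days_sum: age_days >= 38 AND severity IN ('medium', 'low')]
ticket_id=80: ✗
ticket_id=81: ✗
ticket_id=82: ✗
ticket_id=83: ✗
ticket_id=84: ✓ → 37
ticket_id=85: ✗
ticket_id=86: ✗
ticket_id=87: ✗
ticket_id=88: ✗
ticket_id=89: ✗
ticket_id=90: ✗
ticket_id=91: ✗
ticket_id=92: ✗
age_days_sum = 37
—
[age_days_sum2: age_days <= 38 OR severity <> 'critical']
ticket_id=80: ✓ → 6
ticket_id=81: ✓ → 83
ticket_id=82: ✓ → 56
ticket_id=83: ✓ → 18
ticket_id=84: ✓ → 37
ticket_id=85: ✓ → 25
ticket_id=86: ✗
ticket_id=87: ✓ → 91
ticket_id=88: ✓ → 61
ticket_id=89: ✓ → 50
ticket_id=90: ✓ → 63
ticket_id=91: ✓ → 19
ticket_id=92: ✓ → 30
age_days_sum2 = 6 + 83 + 56 + 18 + 37 + 25 + 91 + 61 + 50 + 63 + 19 + 30 = 539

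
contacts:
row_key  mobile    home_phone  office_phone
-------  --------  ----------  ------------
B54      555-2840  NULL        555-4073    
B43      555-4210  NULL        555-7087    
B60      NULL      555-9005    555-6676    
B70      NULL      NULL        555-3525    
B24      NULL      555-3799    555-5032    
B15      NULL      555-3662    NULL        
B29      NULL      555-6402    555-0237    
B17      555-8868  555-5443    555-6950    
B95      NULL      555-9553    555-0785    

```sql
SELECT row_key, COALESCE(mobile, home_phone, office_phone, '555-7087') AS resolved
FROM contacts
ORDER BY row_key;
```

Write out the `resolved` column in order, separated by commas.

555-3662, 555-8868, 555-3799, 555-6402, 555-4210, 555-2840, 555-9005, 555-3525, 555-9553

row_key=B15: mobile=NULL, home_phone=555-3662 → 555-3662
row_key=B17: mobile=555-8868 → 555-8868
row_key=B24: mobile=NULL, home_phone=555-3799 → 555-3799
row_key=B29: mobile=NULL, home_phone=555-6402 → 555-6402
row_key=B43: mobile=555-4210 → 555-4210
row_key=B54: mobile=555-2840 → 555-2840
row_key=B60: mobile=NULL, home_phone=555-9005 → 555-9005
row_key=B70: mobile=NULL, home_phone=NULL, office_phone=555-3525 → 555-3525
row_key=B95: mobile=NULL, home_phone=555-9553 → 555-9553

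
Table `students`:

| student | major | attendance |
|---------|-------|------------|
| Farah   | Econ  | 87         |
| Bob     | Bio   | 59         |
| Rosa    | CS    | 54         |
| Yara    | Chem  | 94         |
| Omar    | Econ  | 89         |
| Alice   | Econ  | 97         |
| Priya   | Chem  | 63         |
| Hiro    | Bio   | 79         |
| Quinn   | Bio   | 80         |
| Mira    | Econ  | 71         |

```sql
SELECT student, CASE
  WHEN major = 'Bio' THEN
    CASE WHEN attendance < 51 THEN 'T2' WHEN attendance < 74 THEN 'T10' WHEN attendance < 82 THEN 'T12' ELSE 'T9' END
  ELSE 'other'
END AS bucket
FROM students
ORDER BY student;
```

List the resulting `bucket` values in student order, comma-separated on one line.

other, T10, other, T12, other, other, other, T12, other, other

student=Alice: major='Econ' → outer ELSE → other
student=Bob: major='Bio' → inner[attendance < 74] → T10
student=Farah: major='Econ' → outer ELSE → other
student=Hiro: major='Bio' → inner[attendance < 82] → T12
student=Mira: major='Econ' → outer ELSE → other
student=Omar: major='Econ' → outer ELSE → other
student=Priya: major='Chem' → outer ELSE → other
student=Quinn: major='Bio' → inner[attendance < 82] → T12
student=Rosa: major='CS' → outer ELSE → other
student=Yara: major='Chem' → outer ELSE → other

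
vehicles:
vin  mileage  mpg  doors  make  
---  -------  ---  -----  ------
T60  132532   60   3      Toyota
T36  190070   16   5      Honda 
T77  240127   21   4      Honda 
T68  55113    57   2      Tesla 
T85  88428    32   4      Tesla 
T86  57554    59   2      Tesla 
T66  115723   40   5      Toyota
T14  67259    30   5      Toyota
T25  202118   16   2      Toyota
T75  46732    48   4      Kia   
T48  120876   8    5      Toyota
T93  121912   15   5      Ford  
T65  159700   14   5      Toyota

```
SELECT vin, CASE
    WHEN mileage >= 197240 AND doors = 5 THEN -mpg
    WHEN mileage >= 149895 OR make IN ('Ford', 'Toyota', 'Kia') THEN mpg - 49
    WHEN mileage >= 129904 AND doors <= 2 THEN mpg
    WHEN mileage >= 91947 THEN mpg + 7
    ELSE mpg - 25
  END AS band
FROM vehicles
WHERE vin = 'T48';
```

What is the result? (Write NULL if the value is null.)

vin = T48: mileage=120876, mpg=8, doors=5, make=Toyota.
mileage >= 197240 AND doors = 5 → false
mileage >= 149895 OR make IN ('Ford', 'Toyota', 'Kia') → true → -41

-41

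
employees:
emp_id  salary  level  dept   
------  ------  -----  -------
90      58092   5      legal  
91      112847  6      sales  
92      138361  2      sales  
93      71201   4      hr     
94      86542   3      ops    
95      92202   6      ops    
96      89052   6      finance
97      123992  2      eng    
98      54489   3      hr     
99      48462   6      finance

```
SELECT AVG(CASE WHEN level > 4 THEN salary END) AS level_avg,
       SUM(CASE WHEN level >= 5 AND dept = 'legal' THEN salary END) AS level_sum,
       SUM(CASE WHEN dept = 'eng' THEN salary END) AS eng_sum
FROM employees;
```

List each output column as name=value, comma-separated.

[level_avg: level > 4]
emp_id=90: ✓ → 58092
emp_id=91: ✓ → 112847
emp_id=92: ✗
emp_id=93: ✗
emp_id=94: ✗
emp_id=95: ✓ → 92202
emp_id=96: ✓ → 89052
emp_id=97: ✗
emp_id=98: ✗
emp_id=99: ✓ → 48462
level_avg = (58092 + 112847 + 92202 + 89052 + 48462) / 5 = 80131
—
[level_sum: level >= 5 AND dept = 'legal']
emp_id=90: ✓ → 58092
emp_id=91: ✗
emp_id=92: ✗
emp_id=93: ✗
emp_id=94: ✗
emp_id=95: ✗
emp_id=96: ✗
emp_id=97: ✗
emp_id=98: ✗
emp_id=99: ✗
level_sum = 58092
—
[eng_sum: dept = 'eng']
emp_id=90: ✗
emp_id=91: ✗
emp_id=92: ✗
emp_id=93: ✗
emp_id=94: ✗
emp_id=95: ✗
emp_id=96: ✗
emp_id=97: ✓ → 123992
emp_id=98: ✗
emp_id=99: ✗
eng_sum = 123992

level_avg=80131, level_sum=58092, eng_sum=123992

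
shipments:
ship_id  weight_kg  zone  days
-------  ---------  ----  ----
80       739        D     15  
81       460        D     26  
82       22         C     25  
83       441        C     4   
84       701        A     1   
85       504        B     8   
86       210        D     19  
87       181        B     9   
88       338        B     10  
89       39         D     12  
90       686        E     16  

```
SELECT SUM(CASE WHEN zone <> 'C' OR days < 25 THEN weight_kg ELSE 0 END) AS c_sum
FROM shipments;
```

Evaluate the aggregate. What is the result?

4299

ship_id=80: ✓ → 739
ship_id=81: ✓ → 460
ship_id=82: ✗
ship_id=83: ✓ → 441
ship_id=84: ✓ → 701
ship_id=85: ✓ → 504
ship_id=86: ✓ → 210
ship_id=87: ✓ → 181
ship_id=88: ✓ → 338
ship_id=89: ✓ → 39
ship_id=90: ✓ → 686
c_sum = 739 + 460 + 441 + 701 + 504 + 210 + 181 + 338 + 39 + 686 = 4299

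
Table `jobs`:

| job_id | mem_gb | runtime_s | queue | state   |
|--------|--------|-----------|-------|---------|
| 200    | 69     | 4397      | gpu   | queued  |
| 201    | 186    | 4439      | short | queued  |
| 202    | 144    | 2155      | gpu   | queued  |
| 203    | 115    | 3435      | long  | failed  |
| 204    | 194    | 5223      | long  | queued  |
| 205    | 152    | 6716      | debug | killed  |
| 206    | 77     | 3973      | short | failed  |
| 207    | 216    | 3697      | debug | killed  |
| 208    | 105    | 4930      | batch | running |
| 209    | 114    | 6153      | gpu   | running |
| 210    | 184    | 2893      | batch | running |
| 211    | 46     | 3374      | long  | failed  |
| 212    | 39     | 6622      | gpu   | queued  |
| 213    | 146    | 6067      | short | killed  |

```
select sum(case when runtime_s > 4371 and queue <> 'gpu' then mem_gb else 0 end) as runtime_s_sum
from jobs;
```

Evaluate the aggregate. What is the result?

job_id=200: ✗
job_id=201: ✓ → 186
job_id=202: ✗
job_id=203: ✗
job_id=204: ✓ → 194
job_id=205: ✓ → 152
job_id=206: ✗
job_id=207: ✗
job_id=208: ✓ → 105
job_id=209: ✗
job_id=210: ✗
job_id=211: ✗
job_id=212: ✗
job_id=213: ✓ → 146
runtime_s_sum = 186 + 194 + 152 + 105 + 146 = 783

783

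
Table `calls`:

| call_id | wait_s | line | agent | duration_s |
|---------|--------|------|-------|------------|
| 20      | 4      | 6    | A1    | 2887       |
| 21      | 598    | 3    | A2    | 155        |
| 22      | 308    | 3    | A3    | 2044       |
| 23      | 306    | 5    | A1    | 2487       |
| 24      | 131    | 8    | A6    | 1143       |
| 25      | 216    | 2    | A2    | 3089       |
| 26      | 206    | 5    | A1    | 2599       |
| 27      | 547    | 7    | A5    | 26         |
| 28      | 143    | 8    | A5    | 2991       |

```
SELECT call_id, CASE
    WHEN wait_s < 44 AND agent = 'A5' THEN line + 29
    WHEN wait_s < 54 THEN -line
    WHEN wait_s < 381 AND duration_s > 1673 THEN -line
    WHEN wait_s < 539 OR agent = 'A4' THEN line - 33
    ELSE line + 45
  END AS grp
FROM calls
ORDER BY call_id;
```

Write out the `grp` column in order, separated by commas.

call_id=20: wait_s < 54 → -6
call_id=21: ELSE → 48
call_id=22: wait_s < 381 AND duration_s > 1673 → -3
call_id=23: wait_s < 381 AND duration_s > 1673 → -5
call_id=24: wait_s < 539 OR agent = 'A4' → -25
call_id=25: wait_s < 381 AND duration_s > 1673 → -2
call_id=26: wait_s < 381 AND duration_s > 1673 → -5
call_id=27: ELSE → 52
call_id=28: wait_s < 381 AND duration_s > 1673 → -8

-6, 48, -3, -5, -25, -2, -5, 52, -8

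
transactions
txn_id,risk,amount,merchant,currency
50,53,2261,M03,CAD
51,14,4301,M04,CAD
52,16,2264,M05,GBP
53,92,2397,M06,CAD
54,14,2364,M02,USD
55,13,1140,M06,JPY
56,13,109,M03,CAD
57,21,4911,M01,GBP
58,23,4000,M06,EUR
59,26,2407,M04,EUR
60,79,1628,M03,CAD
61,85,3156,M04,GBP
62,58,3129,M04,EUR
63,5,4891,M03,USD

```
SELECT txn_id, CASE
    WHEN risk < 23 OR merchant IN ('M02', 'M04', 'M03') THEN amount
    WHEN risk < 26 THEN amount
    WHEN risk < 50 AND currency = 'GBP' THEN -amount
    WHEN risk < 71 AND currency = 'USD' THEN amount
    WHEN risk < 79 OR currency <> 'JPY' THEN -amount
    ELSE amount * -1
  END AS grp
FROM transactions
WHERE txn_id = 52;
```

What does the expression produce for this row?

txn_id = 52: risk=16, amount=2264, merchant=M05, currency=GBP.
risk < 23 OR merchant IN ('M02', 'M04', 'M03') → true → 2264

2264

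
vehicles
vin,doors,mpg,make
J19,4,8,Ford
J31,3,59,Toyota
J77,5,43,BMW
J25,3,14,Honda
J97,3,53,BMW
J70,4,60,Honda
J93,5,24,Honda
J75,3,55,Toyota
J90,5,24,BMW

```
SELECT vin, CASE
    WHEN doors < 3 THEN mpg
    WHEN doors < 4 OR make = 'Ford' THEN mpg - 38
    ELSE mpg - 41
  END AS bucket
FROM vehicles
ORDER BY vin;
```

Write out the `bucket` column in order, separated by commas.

vin=J19: doors < 4 OR make = 'Ford' → -30
vin=J25: doors < 4 OR make = 'Ford' → -24
vin=J31: doors < 4 OR make = 'Ford' → 21
vin=J70: ELSE → 19
vin=J75: doors < 4 OR make = 'Ford' → 17
vin=J77: ELSE → 2
vin=J90: ELSE → -17
vin=J93: ELSE → -17
vin=J97: doors < 4 OR make = 'Ford' → 15

-30, -24, 21, 19, 17, 2, -17, -17, 15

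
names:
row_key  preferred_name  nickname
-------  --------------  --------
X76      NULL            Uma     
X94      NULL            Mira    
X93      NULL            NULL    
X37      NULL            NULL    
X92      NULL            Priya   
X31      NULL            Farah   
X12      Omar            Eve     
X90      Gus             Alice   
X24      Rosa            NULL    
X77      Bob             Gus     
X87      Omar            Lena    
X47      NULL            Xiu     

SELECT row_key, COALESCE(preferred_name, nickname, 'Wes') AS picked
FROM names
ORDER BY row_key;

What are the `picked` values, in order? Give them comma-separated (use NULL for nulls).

row_key=X12: preferred_name=Omar → Omar
row_key=X24: preferred_name=Rosa → Rosa
row_key=X31: preferred_name=NULL, nickname=Farah → Farah
row_key=X37: preferred_name=NULL, nickname=NULL, → literal Wes → Wes
row_key=X47: preferred_name=NULL, nickname=Xiu → Xiu
row_key=X76: preferred_name=NULL, nickname=Uma → Uma
row_key=X77: preferred_name=Bob → Bob
row_key=X87: preferred_name=Omar → Omar
row_key=X90: preferred_name=Gus → Gus
row_key=X92: preferred_name=NULL, nickname=Priya → Priya
row_key=X93: preferred_name=NULL, nickname=NULL, → literal Wes → Wes
row_key=X94: preferred_name=NULL, nickname=Mira → Mira

Omar, Rosa, Farah, Wes, Xiu, Uma, Bob, Omar, Gus, Priya, Wes, Mira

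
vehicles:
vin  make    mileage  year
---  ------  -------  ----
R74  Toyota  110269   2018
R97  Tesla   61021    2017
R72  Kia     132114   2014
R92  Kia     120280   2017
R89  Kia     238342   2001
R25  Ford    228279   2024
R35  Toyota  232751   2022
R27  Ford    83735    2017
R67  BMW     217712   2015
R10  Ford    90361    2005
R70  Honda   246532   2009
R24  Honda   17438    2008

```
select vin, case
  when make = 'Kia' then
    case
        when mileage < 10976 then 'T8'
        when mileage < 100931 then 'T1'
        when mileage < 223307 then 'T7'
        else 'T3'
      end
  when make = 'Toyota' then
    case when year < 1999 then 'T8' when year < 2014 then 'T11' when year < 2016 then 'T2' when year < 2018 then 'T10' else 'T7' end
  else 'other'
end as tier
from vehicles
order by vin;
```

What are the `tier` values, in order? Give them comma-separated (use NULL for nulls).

vin=R10: make='Ford' → outer ELSE → other
vin=R24: make='Honda' → outer ELSE → other
vin=R25: make='Ford' → outer ELSE → other
vin=R27: make='Ford' → outer ELSE → other
vin=R35: make='Toyota' → inner[ELSE] → T7
vin=R67: make='BMW' → outer ELSE → other
vin=R70: make='Honda' → outer ELSE → other
vin=R72: make='Kia' → inner[mileage < 223307] → T7
vin=R74: make='Toyota' → inner[ELSE] → T7
vin=R89: make='Kia' → inner[ELSE] → T3
vin=R92: make='Kia' → inner[mileage < 223307] → T7
vin=R97: make='Tesla' → outer ELSE → other

other, other, other, other, T7, other, other, T7, T7, T3, T7, other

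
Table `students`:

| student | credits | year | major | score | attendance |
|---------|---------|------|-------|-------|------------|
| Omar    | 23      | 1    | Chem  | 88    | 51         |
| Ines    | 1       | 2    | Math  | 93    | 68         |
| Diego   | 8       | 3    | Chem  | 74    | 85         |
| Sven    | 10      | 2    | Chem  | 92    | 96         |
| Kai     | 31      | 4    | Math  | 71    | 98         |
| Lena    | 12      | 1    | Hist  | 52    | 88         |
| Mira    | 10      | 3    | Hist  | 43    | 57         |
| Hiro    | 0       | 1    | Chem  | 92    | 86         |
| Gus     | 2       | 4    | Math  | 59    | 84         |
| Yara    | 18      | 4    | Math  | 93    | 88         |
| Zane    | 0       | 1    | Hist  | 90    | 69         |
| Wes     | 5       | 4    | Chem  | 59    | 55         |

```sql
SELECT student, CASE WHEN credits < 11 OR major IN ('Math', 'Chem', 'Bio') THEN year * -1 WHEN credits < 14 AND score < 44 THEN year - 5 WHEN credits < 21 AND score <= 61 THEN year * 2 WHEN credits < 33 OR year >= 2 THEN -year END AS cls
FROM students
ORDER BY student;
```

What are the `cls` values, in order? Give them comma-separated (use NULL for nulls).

-3, -4, -1, -2, -4, 2, -3, -1, -2, -4, -4, -1

student=Diego: credits < 11 OR major IN ('Math', 'Chem', 'Bio') → -3
student=Gus: credits < 11 OR major IN ('Math', 'Chem', 'Bio') → -4
student=Hiro: credits < 11 OR major IN ('Math', 'Chem', 'Bio') → -1
student=Ines: credits < 11 OR major IN ('Math', 'Chem', 'Bio') → -2
student=Kai: credits < 11 OR major IN ('Math', 'Chem', 'Bio') → -4
student=Lena: credits < 21 AND score <= 61 → 2
student=Mira: credits < 11 OR major IN ('Math', 'Chem', 'Bio') → -3
student=Omar: credits < 11 OR major IN ('Math', 'Chem', 'Bio') → -1
student=Sven: credits < 11 OR major IN ('Math', 'Chem', 'Bio') → -2
student=Wes: credits < 11 OR major IN ('Math', 'Chem', 'Bio') → -4
student=Yara: credits < 11 OR major IN ('Math', 'Chem', 'Bio') → -4
student=Zane: credits < 11 OR major IN ('Math', 'Chem', 'Bio') → -1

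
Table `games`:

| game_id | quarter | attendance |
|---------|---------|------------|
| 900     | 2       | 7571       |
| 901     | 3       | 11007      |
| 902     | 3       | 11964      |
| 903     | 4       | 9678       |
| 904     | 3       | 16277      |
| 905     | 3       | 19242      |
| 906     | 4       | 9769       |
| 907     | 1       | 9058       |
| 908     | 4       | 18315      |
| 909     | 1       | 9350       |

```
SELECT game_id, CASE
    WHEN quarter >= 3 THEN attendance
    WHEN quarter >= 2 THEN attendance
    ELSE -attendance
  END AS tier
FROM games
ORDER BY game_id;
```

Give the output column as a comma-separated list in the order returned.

7571, 11007, 11964, 9678, 16277, 19242, 9769, -9058, 18315, -9350

game_id=900: quarter >= 2 → 7571
game_id=901: quarter >= 3 → 11007
game_id=902: quarter >= 3 → 11964
game_id=903: quarter >= 3 → 9678
game_id=904: quarter >= 3 → 16277
game_id=905: quarter >= 3 → 19242
game_id=906: quarter >= 3 → 9769
game_id=907: ELSE → -9058
game_id=908: quarter >= 3 → 18315
game_id=909: ELSE → -9350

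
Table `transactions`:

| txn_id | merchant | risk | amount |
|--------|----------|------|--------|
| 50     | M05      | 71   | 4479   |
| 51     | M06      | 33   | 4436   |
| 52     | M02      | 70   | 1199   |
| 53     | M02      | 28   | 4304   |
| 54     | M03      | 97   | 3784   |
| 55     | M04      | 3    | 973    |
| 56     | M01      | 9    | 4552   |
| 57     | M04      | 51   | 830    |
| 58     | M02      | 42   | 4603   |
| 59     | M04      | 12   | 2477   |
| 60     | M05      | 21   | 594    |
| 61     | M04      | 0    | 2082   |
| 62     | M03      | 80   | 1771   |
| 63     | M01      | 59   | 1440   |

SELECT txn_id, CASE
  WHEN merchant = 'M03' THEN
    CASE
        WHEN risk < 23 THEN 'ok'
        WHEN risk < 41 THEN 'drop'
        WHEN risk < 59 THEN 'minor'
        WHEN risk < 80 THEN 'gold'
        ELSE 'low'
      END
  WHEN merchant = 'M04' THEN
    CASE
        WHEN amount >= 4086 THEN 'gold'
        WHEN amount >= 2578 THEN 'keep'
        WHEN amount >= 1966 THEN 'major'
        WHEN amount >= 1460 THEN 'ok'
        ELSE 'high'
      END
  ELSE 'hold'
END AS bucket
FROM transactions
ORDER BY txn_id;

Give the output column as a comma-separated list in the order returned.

txn_id=50: merchant='M05' → outer ELSE → hold
txn_id=51: merchant='M06' → outer ELSE → hold
txn_id=52: merchant='M02' → outer ELSE → hold
txn_id=53: merchant='M02' → outer ELSE → hold
txn_id=54: merchant='M03' → inner[ELSE] → low
txn_id=55: merchant='M04' → inner[ELSE] → high
txn_id=56: merchant='M01' → outer ELSE → hold
txn_id=57: merchant='M04' → inner[ELSE] → high
txn_id=58: merchant='M02' → outer ELSE → hold
txn_id=59: merchant='M04' → inner[amount >= 1966] → major
txn_id=60: merchant='M05' → outer ELSE → hold
txn_id=61: merchant='M04' → inner[amount >= 1966] → major
txn_id=62: merchant='M03' → inner[ELSE] → low
txn_id=63: merchant='M01' → outer ELSE → hold

hold, hold, hold, hold, low, high, hold, high, hold, major, hold, major, low, hold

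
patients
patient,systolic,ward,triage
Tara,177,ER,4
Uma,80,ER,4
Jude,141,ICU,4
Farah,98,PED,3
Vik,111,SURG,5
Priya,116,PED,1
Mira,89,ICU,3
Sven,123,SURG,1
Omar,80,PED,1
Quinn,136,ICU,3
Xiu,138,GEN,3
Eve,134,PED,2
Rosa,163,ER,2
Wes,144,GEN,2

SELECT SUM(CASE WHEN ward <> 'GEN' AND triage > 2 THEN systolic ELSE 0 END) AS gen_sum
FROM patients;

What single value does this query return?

patient=Tara: ✓ → 177
patient=Uma: ✓ → 80
patient=Jude: ✓ → 141
patient=Farah: ✓ → 98
patient=Vik: ✓ → 111
patient=Priya: ✗
patient=Mira: ✓ → 89
patient=Sven: ✗
patient=Omar: ✗
patient=Quinn: ✓ → 136
patient=Xiu: ✗
patient=Eve: ✗
patient=Rosa: ✗
patient=Wes: ✗
gen_sum = 177 + 80 + 141 + 98 + 111 + 89 + 136 = 832

832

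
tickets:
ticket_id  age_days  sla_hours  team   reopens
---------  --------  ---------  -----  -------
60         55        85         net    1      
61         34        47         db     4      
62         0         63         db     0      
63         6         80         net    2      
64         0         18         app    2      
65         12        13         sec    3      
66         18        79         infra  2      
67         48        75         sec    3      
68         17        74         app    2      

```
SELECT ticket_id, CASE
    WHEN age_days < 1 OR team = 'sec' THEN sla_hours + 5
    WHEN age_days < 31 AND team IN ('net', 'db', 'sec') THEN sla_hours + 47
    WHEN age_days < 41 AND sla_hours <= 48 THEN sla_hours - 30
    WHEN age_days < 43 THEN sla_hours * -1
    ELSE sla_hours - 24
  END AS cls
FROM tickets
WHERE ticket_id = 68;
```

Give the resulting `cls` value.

-74

ticket_id = 68: age_days=17, sla_hours=74, team=app, reopens=2.
age_days < 1 OR team = 'sec' → false
age_days < 31 AND team IN ('net', 'db', 'sec') → false
age_days < 41 AND sla_hours <= 48 → false
age_days < 43 → true → -74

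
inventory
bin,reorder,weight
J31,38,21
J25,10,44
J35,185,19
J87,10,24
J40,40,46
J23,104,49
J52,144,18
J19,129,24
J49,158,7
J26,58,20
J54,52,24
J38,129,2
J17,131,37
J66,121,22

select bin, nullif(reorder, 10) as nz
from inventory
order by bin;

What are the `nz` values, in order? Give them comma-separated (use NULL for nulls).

bin=J17: reorder=131 vs 10: differ → 131
bin=J19: reorder=129 vs 10: differ → 129
bin=J23: reorder=104 vs 10: differ → 104
bin=J25: reorder=10 vs 10: equal → NULL
bin=J26: reorder=58 vs 10: differ → 58
bin=J31: reorder=38 vs 10: differ → 38
bin=J35: reorder=185 vs 10: differ → 185
bin=J38: reorder=129 vs 10: differ → 129
bin=J40: reorder=40 vs 10: differ → 40
bin=J49: reorder=158 vs 10: differ → 158
bin=J52: reorder=144 vs 10: differ → 144
bin=J54: reorder=52 vs 10: differ → 52
bin=J66: reorder=121 vs 10: differ → 121
bin=J87: reorder=10 vs 10: equal → NULL

131, 129, 104, NULL, 58, 38, 185, 129, 40, 158, 144, 52, 121, NULL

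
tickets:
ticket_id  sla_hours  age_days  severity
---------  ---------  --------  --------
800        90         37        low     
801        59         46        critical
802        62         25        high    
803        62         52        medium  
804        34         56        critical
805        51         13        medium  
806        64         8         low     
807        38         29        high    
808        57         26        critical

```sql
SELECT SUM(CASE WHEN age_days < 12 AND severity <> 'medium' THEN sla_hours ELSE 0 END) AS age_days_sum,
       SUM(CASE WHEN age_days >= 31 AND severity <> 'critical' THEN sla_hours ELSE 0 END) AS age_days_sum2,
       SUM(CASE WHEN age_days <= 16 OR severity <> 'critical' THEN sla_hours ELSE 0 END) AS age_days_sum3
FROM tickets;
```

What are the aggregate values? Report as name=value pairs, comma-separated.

age_days_sum=64, age_days_sum2=152, age_days_sum3=367

[age_days_sum: age_days < 12 AND severity <> 'medium']
ticket_id=800: ✗
ticket_id=801: ✗
ticket_id=802: ✗
ticket_id=803: ✗
ticket_id=804: ✗
ticket_id=805: ✗
ticket_id=806: ✓ → 64
ticket_id=807: ✗
ticket_id=808: ✗
age_days_sum = 64
—
[age_days_sum2: age_days >= 31 AND severity <> 'critical']
ticket_id=800: ✓ → 90
ticket_id=801: ✗
ticket_id=802: ✗
ticket_id=803: ✓ → 62
ticket_id=804: ✗
ticket_id=805: ✗
ticket_id=806: ✗
ticket_id=807: ✗
ticket_id=808: ✗
age_days_sum2 = 90 + 62 = 152
—
[age_days_sum3: age_days <= 16 OR severity <> 'critical']
ticket_id=800: ✓ → 90
ticket_id=801: ✗
ticket_id=802: ✓ → 62
ticket_id=803: ✓ → 62
ticket_id=804: ✗
ticket_id=805: ✓ → 51
ticket_id=806: ✓ → 64
ticket_id=807: ✓ → 38
ticket_id=808: ✗
age_days_sum3 = 90 + 62 + 62 + 51 + 64 + 38 = 367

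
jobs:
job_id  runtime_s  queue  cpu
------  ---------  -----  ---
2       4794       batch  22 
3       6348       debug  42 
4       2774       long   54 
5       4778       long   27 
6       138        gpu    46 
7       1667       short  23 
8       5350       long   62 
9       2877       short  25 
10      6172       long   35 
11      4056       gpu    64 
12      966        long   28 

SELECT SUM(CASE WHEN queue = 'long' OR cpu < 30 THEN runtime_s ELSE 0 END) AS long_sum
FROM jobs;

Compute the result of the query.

job_id=2: ✓ → 4794
job_id=3: ✗
job_id=4: ✓ → 2774
job_id=5: ✓ → 4778
job_id=6: ✗
job_id=7: ✓ → 1667
job_id=8: ✓ → 5350
job_id=9: ✓ → 2877
job_id=10: ✓ → 6172
job_id=11: ✗
job_id=12: ✓ → 966
long_sum = 4794 + 2774 + 4778 + 1667 + 5350 + 2877 + 6172 + 966 = 29378

29378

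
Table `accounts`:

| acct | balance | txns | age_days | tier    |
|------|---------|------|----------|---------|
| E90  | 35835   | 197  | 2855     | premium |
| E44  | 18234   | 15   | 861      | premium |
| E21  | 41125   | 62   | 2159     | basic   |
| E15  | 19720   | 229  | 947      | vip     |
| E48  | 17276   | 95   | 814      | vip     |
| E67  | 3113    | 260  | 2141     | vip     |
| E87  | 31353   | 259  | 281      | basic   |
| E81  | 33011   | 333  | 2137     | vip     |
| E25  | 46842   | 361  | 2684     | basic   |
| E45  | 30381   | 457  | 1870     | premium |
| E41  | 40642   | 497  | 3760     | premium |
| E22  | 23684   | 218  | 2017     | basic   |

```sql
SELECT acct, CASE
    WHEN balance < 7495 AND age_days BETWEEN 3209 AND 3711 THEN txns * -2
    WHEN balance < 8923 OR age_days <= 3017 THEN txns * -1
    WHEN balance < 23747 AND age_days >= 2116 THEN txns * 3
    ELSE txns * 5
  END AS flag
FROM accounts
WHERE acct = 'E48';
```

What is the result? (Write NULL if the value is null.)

-95

acct = E48: balance=17276, txns=95, age_days=814, tier=vip.
balance < 7495 AND age_days BETWEEN 3209 AND 3711 → false
balance < 8923 OR age_days <= 3017 → true → -95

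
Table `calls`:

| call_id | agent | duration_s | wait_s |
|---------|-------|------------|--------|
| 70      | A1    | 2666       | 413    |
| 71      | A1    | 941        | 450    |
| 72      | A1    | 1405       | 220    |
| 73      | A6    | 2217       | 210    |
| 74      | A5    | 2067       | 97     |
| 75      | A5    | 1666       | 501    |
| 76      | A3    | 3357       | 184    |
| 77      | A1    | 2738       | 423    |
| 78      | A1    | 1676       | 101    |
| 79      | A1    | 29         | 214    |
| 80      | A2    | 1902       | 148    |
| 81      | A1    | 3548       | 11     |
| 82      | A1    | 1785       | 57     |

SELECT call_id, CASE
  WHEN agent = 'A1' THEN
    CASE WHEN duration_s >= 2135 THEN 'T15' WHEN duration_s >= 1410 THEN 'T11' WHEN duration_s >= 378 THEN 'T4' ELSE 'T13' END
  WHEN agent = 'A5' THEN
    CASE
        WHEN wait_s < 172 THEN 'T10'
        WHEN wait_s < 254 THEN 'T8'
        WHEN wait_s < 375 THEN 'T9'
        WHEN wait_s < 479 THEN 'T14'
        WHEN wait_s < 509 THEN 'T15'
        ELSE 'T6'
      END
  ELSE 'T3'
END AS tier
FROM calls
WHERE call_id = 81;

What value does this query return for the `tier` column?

T15

call_id = 81: agent=A1, duration_s=3548, wait_s=11.
agent='A1' → inner[duration_s >= 2135] → T15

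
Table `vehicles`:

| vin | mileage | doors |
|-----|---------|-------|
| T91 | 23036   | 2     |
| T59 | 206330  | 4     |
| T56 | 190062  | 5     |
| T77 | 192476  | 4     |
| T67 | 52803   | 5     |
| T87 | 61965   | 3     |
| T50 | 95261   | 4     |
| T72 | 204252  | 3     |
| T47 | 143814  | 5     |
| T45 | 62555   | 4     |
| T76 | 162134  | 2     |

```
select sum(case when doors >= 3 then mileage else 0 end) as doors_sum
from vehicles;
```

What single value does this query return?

1209518

vin=T91: ✗
vin=T59: ✓ → 206330
vin=T56: ✓ → 190062
vin=T77: ✓ → 192476
vin=T67: ✓ → 52803
vin=T87: ✓ → 61965
vin=T50: ✓ → 95261
vin=T72: ✓ → 204252
vin=T47: ✓ → 143814
vin=T45: ✓ → 62555
vin=T76: ✗
doors_sum = 206330 + 190062 + 192476 + 52803 + 61965 + 95261 + 204252 + 143814 + 62555 = 1209518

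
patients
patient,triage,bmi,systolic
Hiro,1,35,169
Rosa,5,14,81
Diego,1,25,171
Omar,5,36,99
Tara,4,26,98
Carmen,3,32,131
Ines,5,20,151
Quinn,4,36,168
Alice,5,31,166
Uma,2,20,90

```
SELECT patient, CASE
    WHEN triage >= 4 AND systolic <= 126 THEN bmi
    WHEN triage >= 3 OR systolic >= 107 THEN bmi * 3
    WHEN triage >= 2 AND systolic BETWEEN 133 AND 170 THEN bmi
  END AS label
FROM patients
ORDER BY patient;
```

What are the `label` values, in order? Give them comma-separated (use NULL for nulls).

patient=Alice: triage >= 3 OR systolic >= 107 → 93
patient=Carmen: triage >= 3 OR systolic >= 107 → 96
patient=Diego: triage >= 3 OR systolic >= 107 → 75
patient=Hiro: triage >= 3 OR systolic >= 107 → 105
patient=Ines: triage >= 3 OR systolic >= 107 → 60
patient=Omar: triage >= 4 AND systolic <= 126 → 36
patient=Quinn: triage >= 3 OR systolic >= 107 → 108
patient=Rosa: triage >= 4 AND systolic <= 126 → 14
patient=Tara: triage >= 4 AND systolic <= 126 → 26
patient=Uma: (no match → NULL) → NULL

93, 96, 75, 105, 60, 36, 108, 14, 26, NULL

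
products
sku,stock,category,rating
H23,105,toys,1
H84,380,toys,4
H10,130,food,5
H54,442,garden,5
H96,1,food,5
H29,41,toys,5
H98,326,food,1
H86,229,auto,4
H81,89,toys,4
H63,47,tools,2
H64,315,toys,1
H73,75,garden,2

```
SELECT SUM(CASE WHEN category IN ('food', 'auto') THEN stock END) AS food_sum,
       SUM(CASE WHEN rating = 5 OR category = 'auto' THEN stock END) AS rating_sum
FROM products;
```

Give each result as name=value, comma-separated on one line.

[food_sum: category IN ('food', 'auto')]
sku=H23: ✗
sku=H84: ✗
sku=H10: ✓ → 130
sku=H54: ✗
sku=H96: ✓ → 1
sku=H29: ✗
sku=H98: ✓ → 326
sku=H86: ✓ → 229
sku=H81: ✗
sku=H63: ✗
sku=H64: ✗
sku=H73: ✗
food_sum = 130 + 1 + 326 + 229 = 686
—
[rating_sum: rating = 5 OR category = 'auto']
sku=H23: ✗
sku=H84: ✗
sku=H10: ✓ → 130
sku=H54: ✓ → 442
sku=H96: ✓ → 1
sku=H29: ✓ → 41
sku=H98: ✗
sku=H86: ✓ → 229
sku=H81: ✗
sku=H63: ✗
sku=H64: ✗
sku=H73: ✗
rating_sum = 130 + 442 + 1 + 41 + 229 = 843

food_sum=686, rating_sum=843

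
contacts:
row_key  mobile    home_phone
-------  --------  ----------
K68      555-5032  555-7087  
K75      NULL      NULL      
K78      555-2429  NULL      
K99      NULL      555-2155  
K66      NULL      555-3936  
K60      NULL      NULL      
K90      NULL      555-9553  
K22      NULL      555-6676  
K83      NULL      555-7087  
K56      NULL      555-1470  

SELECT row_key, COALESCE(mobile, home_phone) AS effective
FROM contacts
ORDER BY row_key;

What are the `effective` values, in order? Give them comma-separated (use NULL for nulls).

555-6676, 555-1470, NULL, 555-3936, 555-5032, NULL, 555-2429, 555-7087, 555-9553, 555-2155

row_key=K22: mobile=NULL, home_phone=555-6676 → 555-6676
row_key=K56: mobile=NULL, home_phone=555-1470 → 555-1470
row_key=K60: mobile=NULL, home_phone=NULL (all NULL) → NULL
row_key=K66: mobile=NULL, home_phone=555-3936 → 555-3936
row_key=K68: mobile=555-5032 → 555-5032
row_key=K75: mobile=NULL, home_phone=NULL (all NULL) → NULL
row_key=K78: mobile=555-2429 → 555-2429
row_key=K83: mobile=NULL, home_phone=555-7087 → 555-7087
row_key=K90: mobile=NULL, home_phone=555-9553 → 555-9553
row_key=K99: mobile=NULL, home_phone=555-2155 → 555-2155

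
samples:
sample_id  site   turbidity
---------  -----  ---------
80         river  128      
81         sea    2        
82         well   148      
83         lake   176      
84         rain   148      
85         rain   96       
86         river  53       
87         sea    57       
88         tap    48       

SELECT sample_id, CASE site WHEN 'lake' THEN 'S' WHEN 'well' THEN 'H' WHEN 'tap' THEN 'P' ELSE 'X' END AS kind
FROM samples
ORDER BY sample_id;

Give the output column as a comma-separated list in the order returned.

X, X, H, S, X, X, X, X, P

sample_id=80: ELSE → X
sample_id=81: ELSE → X
sample_id=82: site='well' → H
sample_id=83: site='lake' → S
sample_id=84: ELSE → X
sample_id=85: ELSE → X
sample_id=86: ELSE → X
sample_id=87: ELSE → X
sample_id=88: site='tap' → P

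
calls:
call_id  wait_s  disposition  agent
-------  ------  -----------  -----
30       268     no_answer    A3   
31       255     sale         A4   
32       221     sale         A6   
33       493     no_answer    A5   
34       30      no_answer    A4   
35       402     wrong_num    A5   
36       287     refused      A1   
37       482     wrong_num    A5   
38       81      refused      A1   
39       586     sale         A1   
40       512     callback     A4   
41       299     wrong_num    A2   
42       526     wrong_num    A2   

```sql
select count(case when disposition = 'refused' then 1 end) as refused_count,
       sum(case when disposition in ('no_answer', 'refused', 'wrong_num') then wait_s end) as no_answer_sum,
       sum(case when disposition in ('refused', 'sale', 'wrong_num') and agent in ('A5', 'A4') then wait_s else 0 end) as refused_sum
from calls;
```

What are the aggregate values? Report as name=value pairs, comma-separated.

[refused_count: disposition = 'refused']
call_id=30: ✗
call_id=31: ✗
call_id=32: ✗
call_id=33: ✗
call_id=34: ✗
call_id=35: ✗
call_id=36: ✓ → 1
call_id=37: ✗
call_id=38: ✓ → 1
call_id=39: ✗
call_id=40: ✗
call_id=41: ✗
call_id=42: ✗
refused_count = COUNT(1, 1) = 2
—
[no_answer_sum: disposition in ('no_answer', 'refused', 'wrong_num')]
call_id=30: ✓ → 268
call_id=31: ✗
call_id=32: ✗
call_id=33: ✓ → 493
call_id=34: ✓ → 30
call_id=35: ✓ → 402
call_id=36: ✓ → 287
call_id=37: ✓ → 482
call_id=38: ✓ → 81
call_id=39: ✗
call_id=40: ✗
call_id=41: ✓ → 299
call_id=42: ✓ → 526
no_answer_sum = 268 + 493 + 30 + 402 + 287 + 482 + 81 + 299 + 526 = 2868
—
[refused_sum: disposition in ('refused', 'sale', 'wrong_num') and agent in ('A5', 'A4')]
call_id=30: ✗
call_id=31: ✓ → 255
call_id=32: ✗
call_id=33: ✗
call_id=34: ✗
call_id=35: ✓ → 402
call_id=36: ✗
call_id=37: ✓ → 482
call_id=38: ✗
call_id=39: ✗
call_id=40: ✗
call_id=41: ✗
call_id=42: ✗
refused_sum = 255 + 402 + 482 = 1139

refused_count=2, no_answer_sum=2868, refused_sum=1139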